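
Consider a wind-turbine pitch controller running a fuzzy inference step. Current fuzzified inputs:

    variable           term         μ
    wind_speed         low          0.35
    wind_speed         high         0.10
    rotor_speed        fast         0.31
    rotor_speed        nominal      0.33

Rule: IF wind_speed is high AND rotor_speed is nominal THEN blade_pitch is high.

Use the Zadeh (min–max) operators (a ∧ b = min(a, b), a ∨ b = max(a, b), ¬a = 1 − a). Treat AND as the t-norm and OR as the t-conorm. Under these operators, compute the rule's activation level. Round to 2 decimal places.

0.10

firing strength: high=0.10, nominal=0.33; AND[min(a, b)] → w = 0.10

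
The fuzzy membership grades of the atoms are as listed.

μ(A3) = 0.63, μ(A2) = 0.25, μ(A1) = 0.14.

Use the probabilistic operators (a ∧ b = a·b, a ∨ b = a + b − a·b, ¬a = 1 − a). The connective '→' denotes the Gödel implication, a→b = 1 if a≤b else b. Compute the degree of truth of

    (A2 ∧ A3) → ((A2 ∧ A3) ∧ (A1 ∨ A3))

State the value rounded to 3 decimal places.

A2 ∧ A3 = a·b on (0.2500, 0.6300) = 0.1575
A2 ∧ A3 = a·b on (0.2500, 0.6300) = 0.1575
A1 ∨ A3 = a + b − a·b on (0.1400, 0.6300) = 0.6818
(A2 ∧ A3) ∧ (A1 ∨ A3) = a·b on (0.1575, 0.6818) = 0.1074
(A2 ∧ A3) → ((A2 ∧ A3) ∧ (A1 ∨ A3))  [Gödel: 1 if a≤b else b] with a=0.1575, b=0.1074 → 0.1074

0.107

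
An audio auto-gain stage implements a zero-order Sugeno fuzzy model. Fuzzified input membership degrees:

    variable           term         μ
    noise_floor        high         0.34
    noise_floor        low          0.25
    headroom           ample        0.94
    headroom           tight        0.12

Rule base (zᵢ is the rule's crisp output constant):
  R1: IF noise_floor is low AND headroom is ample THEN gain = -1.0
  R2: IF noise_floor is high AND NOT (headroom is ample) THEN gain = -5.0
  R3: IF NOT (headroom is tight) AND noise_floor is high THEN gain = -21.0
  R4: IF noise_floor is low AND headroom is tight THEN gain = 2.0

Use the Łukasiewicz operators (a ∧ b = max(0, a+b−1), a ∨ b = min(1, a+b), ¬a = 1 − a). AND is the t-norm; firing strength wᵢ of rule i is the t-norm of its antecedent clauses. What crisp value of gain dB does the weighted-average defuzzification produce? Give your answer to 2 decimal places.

R1 (z=-1.0): low=0.25, ample=0.94; AND[max(0, a+b−1)] → w = 0.19
R2 (z=-5.0): high=0.34, ¬ample=1−0.94=0.06; AND[max(0, a+b−1)] → w = 0.00
R3 (z=-21.0): ¬tight=1−0.12=0.88, high=0.34; AND[max(0, a+b−1)] → w = 0.22
R4 (z=2.0): low=0.25, tight=0.12; AND[max(0, a+b−1)] → w = 0.00
Weighted average = (0.19·-1.0 + 0.00·-5.0 + 0.22·-21.0 + 0.00·2.0) / (0.19 + 0.00 + 0.22 + 0.00)
  = -4.8100 / 0.4100 = -11.73

-11.73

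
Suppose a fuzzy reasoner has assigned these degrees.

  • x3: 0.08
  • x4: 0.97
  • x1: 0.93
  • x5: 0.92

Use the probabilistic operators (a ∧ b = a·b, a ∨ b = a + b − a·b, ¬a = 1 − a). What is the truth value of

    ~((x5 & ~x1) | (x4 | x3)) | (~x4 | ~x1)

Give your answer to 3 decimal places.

0.121

~x1 = 1 − 0.9300 = 0.0700
x5 & ~x1 = a·b on (0.9200, 0.0700) = 0.0644
x4 | x3 = a + b − a·b on (0.9700, 0.0800) = 0.9724
(x5 & ~x1) | (x4 | x3) = a + b − a·b on (0.0644, 0.9724) = 0.9742
~((x5 & ~x1) | (x4 | x3)) = 1 − 0.9742 = 0.0258
~x4 = 1 − 0.9700 = 0.0300
~x1 = 1 − 0.9300 = 0.0700
~x4 | ~x1 = a + b − a·b on (0.0300, 0.0700) = 0.0979
~((x5 & ~x1) | (x4 | x3)) | (~x4 | ~x1) = a + b − a·b on (0.0258, 0.0979) = 0.1212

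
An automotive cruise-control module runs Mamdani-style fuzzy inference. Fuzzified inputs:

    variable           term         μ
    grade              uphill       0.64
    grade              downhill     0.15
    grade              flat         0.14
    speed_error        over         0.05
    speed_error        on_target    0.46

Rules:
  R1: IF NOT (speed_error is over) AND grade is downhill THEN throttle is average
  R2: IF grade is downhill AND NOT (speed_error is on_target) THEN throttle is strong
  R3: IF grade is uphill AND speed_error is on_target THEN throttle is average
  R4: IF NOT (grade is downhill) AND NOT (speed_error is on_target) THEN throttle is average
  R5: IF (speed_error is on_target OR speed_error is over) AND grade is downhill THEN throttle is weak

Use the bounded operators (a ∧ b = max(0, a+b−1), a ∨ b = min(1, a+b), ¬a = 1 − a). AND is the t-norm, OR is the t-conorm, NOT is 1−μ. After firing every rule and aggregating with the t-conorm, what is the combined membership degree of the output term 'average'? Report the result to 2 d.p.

R1: ¬over=1−0.05=0.95, downhill=0.15; AND[max(0, a+b−1)] → w = 0.10
R2: downhill=0.15, ¬on_target=1−0.46=0.54; AND[max(0, a+b−1)] → w = 0.00
R3: uphill=0.64, on_target=0.46; AND[max(0, a+b−1)] → w = 0.10
R4: ¬downhill=1−0.15=0.85, ¬on_target=1−0.46=0.54; AND[max(0, a+b−1)] → w = 0.39
R5: (on_target=0.46 OR over=0.05) = 0.51; AND[max(0, a+b−1)] with downhill=0.15 → w = 0.00
Rules with consequent 'average': {R1, R3, R4} → strengths 0.10, 0.10, 0.39
Aggregate via t-conorm [min(1, a+b)]: 0.59

0.59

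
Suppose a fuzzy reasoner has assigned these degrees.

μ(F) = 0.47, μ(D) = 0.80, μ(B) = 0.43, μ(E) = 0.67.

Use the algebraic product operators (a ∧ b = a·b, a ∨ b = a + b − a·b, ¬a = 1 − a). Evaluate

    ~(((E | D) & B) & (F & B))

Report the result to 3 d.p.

E | D = a + b − a·b on (0.6700, 0.8000) = 0.9340
(E | D) & B = a·b on (0.9340, 0.4300) = 0.4016
F & B = a·b on (0.4700, 0.4300) = 0.2021
((E | D) & B) & (F & B) = a·b on (0.4016, 0.2021) = 0.0812
~(((E | D) & B) & (F & B)) = 1 − 0.0812 = 0.9188

0.919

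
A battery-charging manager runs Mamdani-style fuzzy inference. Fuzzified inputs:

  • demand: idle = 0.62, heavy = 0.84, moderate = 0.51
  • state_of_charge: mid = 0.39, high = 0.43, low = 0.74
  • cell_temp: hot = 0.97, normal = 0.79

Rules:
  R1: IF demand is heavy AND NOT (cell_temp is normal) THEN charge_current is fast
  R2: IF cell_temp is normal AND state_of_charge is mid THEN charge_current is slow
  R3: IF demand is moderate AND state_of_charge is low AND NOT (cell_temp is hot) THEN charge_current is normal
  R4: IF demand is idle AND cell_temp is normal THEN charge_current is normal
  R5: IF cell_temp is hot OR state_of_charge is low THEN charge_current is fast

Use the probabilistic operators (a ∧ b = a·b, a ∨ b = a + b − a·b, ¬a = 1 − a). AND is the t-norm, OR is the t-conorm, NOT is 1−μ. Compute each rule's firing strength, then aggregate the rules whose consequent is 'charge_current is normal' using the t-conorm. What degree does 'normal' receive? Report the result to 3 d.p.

0.496

R1: heavy=0.84, ¬normal=1−0.79=0.21; AND[a·b] → w = 0.1764
R2: normal=0.79, mid=0.39; AND[a·b] → w = 0.3081
R3: moderate=0.51, low=0.74, ¬hot=1−0.97=0.03; AND[a·b] → w = 0.0113
R4: idle=0.62, normal=0.79; AND[a·b] → w = 0.4898
R5: hot=0.97, low=0.74; OR[a + b − a·b] → w = 0.9922
Rules with consequent 'normal': {R3, R4} → strengths 0.0113, 0.4898
Aggregate via t-conorm [a + b − a·b]: 0.4956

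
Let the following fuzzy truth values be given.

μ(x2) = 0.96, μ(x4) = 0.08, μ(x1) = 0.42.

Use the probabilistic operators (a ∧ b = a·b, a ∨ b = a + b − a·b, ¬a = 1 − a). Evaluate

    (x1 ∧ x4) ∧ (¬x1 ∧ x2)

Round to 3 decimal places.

x1 ∧ x4 = a·b on (0.4200, 0.0800) = 0.0336
¬x1 = 1 − 0.4200 = 0.5800
¬x1 ∧ x2 = a·b on (0.5800, 0.9600) = 0.5568
(x1 ∧ x4) ∧ (¬x1 ∧ x2) = a·b on (0.0336, 0.5568) = 0.0187

0.019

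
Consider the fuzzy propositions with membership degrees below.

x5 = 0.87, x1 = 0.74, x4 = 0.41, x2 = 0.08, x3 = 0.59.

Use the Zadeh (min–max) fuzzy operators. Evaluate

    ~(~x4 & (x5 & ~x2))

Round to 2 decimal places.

~x4 = 1 − 0.41 = 0.59
~x2 = 1 − 0.08 = 0.92
x5 & ~x2 = min(a, b) on (0.87, 0.92) = 0.87
~x4 & (x5 & ~x2) = min(a, b) on (0.59, 0.87) = 0.59
~(~x4 & (x5 & ~x2)) = 1 − 0.59 = 0.41

0.41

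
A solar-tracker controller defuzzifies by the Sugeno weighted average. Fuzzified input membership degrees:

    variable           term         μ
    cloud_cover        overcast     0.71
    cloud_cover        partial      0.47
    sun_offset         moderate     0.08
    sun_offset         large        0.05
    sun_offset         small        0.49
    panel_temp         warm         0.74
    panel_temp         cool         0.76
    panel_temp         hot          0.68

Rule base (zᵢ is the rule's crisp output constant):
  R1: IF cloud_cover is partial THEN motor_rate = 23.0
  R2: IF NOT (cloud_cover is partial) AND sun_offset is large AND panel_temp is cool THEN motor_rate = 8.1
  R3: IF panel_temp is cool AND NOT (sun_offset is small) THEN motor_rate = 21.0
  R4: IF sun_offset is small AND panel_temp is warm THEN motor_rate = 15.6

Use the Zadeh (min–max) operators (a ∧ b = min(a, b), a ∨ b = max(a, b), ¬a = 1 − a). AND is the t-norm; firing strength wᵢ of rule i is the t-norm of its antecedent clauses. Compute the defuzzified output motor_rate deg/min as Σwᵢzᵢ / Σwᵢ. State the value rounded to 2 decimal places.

R1 (z=23.0): partial=0.47 → w = 0.47
R2 (z=8.1): ¬partial=1−0.47=0.53, large=0.05, cool=0.76; AND[min(a, b)] → w = 0.05
R3 (z=21.0): cool=0.76, ¬small=1−0.49=0.51; AND[min(a, b)] → w = 0.51
R4 (z=15.6): small=0.49, warm=0.74; AND[min(a, b)] → w = 0.49
Weighted average = (0.47·23.0 + 0.05·8.1 + 0.51·21.0 + 0.49·15.6) / (0.47 + 0.05 + 0.51 + 0.49)
  = 29.5690 / 1.5200 = 19.45

19.45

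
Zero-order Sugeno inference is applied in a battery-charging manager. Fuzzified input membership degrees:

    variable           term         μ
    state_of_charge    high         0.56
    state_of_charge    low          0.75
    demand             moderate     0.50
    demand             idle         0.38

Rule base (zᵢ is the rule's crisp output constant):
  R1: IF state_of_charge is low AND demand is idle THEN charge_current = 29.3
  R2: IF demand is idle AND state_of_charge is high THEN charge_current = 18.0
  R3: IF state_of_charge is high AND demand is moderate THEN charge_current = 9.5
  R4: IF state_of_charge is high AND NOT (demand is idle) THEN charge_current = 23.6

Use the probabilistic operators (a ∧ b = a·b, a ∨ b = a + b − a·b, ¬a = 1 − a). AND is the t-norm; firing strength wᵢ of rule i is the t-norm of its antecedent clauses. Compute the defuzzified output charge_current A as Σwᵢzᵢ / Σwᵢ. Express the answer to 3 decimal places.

20.475

R1 (z=29.3): low=0.75, idle=0.38; AND[a·b] → w = 0.2850
R2 (z=18.0): idle=0.38, high=0.56; AND[a·b] → w = 0.2128
R3 (z=9.5): high=0.56, moderate=0.50; AND[a·b] → w = 0.2800
R4 (z=23.6): high=0.56, ¬idle=1−0.38=0.62; AND[a·b] → w = 0.3472
Weighted average = (0.2850·29.3 + 0.2128·18.0 + 0.2800·9.5 + 0.3472·23.6) / (0.2850 + 0.2128 + 0.2800 + 0.3472)
  = 23.0348 / 1.1250 = 20.475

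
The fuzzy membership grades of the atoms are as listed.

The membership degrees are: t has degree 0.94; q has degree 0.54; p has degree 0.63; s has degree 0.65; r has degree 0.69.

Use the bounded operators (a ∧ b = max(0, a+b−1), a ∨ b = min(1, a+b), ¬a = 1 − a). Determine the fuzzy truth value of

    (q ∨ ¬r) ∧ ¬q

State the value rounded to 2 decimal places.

0.31

¬r = 1 − 0.69 = 0.31
q ∨ ¬r = min(1, a+b) on (0.54, 0.31) = 0.85
¬q = 1 − 0.54 = 0.46
(q ∨ ¬r) ∧ ¬q = max(0, a+b−1) on (0.85, 0.46) = 0.31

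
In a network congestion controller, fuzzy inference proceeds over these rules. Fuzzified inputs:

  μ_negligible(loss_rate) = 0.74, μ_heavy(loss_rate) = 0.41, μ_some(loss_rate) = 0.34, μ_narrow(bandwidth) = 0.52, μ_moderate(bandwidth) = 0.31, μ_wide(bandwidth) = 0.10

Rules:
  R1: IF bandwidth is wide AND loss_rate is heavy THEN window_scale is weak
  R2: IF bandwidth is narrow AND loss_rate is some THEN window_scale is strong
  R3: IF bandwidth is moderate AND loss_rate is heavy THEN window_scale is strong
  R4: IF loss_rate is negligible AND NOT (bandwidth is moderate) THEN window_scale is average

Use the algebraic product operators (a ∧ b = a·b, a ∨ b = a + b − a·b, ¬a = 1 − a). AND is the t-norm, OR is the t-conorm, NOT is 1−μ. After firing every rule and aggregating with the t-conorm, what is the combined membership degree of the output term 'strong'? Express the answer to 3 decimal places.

R1: wide=0.10, heavy=0.41; AND[a·b] → w = 0.0410
R2: narrow=0.52, some=0.34; AND[a·b] → w = 0.1768
R3: moderate=0.31, heavy=0.41; AND[a·b] → w = 0.1271
R4: negligible=0.74, ¬moderate=1−0.31=0.69; AND[a·b] → w = 0.5106
Rules with consequent 'strong': {R2, R3} → strengths 0.1768, 0.1271
Aggregate via t-conorm [a + b − a·b]: 0.2814

0.281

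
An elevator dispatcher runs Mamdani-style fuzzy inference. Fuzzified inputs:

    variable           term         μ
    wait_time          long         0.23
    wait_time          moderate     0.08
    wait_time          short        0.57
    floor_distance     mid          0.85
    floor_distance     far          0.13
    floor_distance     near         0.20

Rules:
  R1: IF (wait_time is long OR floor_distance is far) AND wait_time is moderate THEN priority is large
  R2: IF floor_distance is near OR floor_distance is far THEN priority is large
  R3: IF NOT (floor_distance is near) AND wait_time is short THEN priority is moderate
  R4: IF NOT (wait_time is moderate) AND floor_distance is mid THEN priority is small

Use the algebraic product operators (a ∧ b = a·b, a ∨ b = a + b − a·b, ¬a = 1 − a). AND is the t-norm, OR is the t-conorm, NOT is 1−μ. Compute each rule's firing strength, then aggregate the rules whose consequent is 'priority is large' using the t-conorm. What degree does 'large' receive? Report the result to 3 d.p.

R1: (long=0.23 OR far=0.13) = 0.3301; AND[a·b] with moderate=0.08 → w = 0.0264
R2: near=0.20, far=0.13; OR[a + b − a·b] → w = 0.3040
R3: ¬near=1−0.20=0.80, short=0.57; AND[a·b] → w = 0.4560
R4: ¬moderate=1−0.08=0.92, mid=0.85; AND[a·b] → w = 0.7820
Rules with consequent 'large': {R1, R2} → strengths 0.0264, 0.3040
Aggregate via t-conorm [a + b − a·b]: 0.3224

0.322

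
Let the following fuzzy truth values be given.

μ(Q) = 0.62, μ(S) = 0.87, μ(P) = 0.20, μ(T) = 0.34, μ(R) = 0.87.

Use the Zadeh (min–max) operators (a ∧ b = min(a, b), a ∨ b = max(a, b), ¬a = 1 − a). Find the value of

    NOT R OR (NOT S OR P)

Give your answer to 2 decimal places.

0.20

NOT R = 1 − 0.87 = 0.13
NOT S = 1 − 0.87 = 0.13
NOT S OR P = max(a, b) on (0.13, 0.20) = 0.20
NOT R OR (NOT S OR P) = max(a, b) on (0.13, 0.20) = 0.20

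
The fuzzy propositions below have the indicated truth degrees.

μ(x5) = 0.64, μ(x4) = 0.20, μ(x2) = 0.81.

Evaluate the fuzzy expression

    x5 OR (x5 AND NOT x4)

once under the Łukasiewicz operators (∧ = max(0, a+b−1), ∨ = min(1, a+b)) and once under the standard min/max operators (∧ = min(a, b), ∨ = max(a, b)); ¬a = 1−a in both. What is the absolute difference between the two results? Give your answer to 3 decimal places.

Under Łukasiewicz:
  NOT x4 = 1 − 0.20 = 0.80
  x5 AND NOT x4 = max(0, a+b−1) on (0.64, 0.80) = 0.44
  x5 OR (x5 AND NOT x4) = min(1, a+b) on (0.64, 0.44) = 1.00
  → value = 1.0000
Under standard min/max:
  NOT x4 = 1 − 0.20 = 0.80
  x5 AND NOT x4 = min(a, b) on (0.64, 0.80) = 0.64
  x5 OR (x5 AND NOT x4) = max(a, b) on (0.64, 0.64) = 0.64
  → value = 0.6400
|1.0000 − 0.6400| = 0.360

0.360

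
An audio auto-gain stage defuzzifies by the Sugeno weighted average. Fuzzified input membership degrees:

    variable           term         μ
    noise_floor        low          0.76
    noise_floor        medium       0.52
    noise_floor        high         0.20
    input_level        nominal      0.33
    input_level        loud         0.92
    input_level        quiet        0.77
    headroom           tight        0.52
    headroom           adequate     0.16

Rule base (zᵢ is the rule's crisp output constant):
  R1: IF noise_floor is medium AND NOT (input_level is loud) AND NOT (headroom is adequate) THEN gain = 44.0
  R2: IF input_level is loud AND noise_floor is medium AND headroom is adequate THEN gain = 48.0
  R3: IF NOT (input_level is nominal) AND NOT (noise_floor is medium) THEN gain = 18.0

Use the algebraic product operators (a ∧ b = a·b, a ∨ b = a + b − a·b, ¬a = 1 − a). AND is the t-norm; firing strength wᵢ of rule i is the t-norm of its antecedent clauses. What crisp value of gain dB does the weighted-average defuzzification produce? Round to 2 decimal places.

R1 (z=44.0): medium=0.52, ¬loud=1−0.92=0.08, ¬adequate=1−0.16=0.84; AND[a·b] → w = 0.0349
R2 (z=48.0): loud=0.92, medium=0.52, adequate=0.16; AND[a·b] → w = 0.0765
R3 (z=18.0): ¬nominal=1−0.33=0.67, ¬medium=1−0.52=0.48; AND[a·b] → w = 0.3216
Weighted average = (0.0349·44.0 + 0.0765·48.0 + 0.3216·18.0) / (0.0349 + 0.0765 + 0.3216)
  = 11.0004 / 0.4331 = 25.40

25.40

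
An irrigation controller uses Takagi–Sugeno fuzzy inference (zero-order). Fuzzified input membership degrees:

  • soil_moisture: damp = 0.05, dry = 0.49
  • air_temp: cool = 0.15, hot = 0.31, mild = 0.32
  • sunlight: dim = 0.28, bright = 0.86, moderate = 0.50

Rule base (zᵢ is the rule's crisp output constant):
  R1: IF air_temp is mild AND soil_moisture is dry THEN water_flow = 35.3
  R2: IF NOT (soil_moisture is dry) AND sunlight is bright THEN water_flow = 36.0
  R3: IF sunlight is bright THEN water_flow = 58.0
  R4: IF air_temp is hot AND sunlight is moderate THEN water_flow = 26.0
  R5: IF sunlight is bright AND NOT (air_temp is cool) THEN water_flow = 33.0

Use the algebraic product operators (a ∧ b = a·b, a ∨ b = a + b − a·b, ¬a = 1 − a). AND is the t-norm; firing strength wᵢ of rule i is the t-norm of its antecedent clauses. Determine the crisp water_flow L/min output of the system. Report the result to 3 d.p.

R1 (z=35.3): mild=0.32, dry=0.49; AND[a·b] → w = 0.1568
R2 (z=36.0): ¬dry=1−0.49=0.51, bright=0.86; AND[a·b] → w = 0.4386
R3 (z=58.0): bright=0.86 → w = 0.8600
R4 (z=26.0): hot=0.31, moderate=0.50; AND[a·b] → w = 0.1550
R5 (z=33.0): bright=0.86, ¬cool=1−0.15=0.85; AND[a·b] → w = 0.7310
Weighted average = (0.1568·35.3 + 0.4386·36.0 + 0.8600·58.0 + 0.1550·26.0 + 0.7310·33.0) / (0.1568 + 0.4386 + 0.8600 + 0.1550 + 0.7310)
  = 99.3576 / 2.3414 = 42.435

42.435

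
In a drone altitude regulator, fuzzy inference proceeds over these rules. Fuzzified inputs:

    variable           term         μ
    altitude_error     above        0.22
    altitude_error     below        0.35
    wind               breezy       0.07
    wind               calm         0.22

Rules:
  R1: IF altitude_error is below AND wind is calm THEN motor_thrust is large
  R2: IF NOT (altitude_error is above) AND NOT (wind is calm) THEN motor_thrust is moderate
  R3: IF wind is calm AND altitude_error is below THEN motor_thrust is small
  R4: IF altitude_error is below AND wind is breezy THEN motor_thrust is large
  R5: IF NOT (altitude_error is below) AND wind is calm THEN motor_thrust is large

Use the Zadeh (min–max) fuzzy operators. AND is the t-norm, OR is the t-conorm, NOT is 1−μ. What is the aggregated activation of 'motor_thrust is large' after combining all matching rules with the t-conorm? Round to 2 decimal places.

R1: below=0.35, calm=0.22; AND[min(a, b)] → w = 0.22
R2: ¬above=1−0.22=0.78, ¬calm=1−0.22=0.78; AND[min(a, b)] → w = 0.78
R3: calm=0.22, below=0.35; AND[min(a, b)] → w = 0.22
R4: below=0.35, breezy=0.07; AND[min(a, b)] → w = 0.07
R5: ¬below=1−0.35=0.65, calm=0.22; AND[min(a, b)] → w = 0.22
Rules with consequent 'large': {R1, R4, R5} → strengths 0.22, 0.07, 0.22
Aggregate via t-conorm [max(a, b)]: 0.22

0.22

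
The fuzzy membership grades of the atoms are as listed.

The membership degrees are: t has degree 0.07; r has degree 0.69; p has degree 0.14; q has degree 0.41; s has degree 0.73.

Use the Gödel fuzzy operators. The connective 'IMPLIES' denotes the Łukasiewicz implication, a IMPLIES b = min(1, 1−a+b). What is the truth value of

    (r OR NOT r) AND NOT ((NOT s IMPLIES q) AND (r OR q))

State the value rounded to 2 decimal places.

0.31

NOT r = 1 − 0.69 = 0.31
r OR NOT r = max(a, b) on (0.69, 0.31) = 0.69
NOT s = 1 − 0.73 = 0.27
NOT s IMPLIES q  [Łukasiewicz: min(1, 1−a+b)] with a=0.27, b=0.41 → 1.00
r OR q = max(a, b) on (0.69, 0.41) = 0.69
(NOT s IMPLIES q) AND (r OR q) = min(a, b) on (1.00, 0.69) = 0.69
NOT ((NOT s IMPLIES q) AND (r OR q)) = 1 − 0.69 = 0.31
(r OR NOT r) AND NOT ((NOT s IMPLIES q) AND (r OR q)) = min(a, b) on (0.69, 0.31) = 0.31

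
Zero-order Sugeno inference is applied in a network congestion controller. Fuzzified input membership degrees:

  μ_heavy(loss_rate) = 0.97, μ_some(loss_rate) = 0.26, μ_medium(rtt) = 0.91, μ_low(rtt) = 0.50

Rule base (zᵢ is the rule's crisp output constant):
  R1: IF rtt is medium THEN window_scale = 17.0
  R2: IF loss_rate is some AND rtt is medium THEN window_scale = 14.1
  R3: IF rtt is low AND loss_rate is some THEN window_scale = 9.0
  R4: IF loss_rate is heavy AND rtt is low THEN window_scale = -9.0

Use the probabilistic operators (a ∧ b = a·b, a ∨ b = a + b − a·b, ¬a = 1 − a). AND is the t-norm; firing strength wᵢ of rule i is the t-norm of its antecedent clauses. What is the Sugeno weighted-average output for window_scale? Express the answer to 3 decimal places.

8.862

R1 (z=17.0): medium=0.91 → w = 0.9100
R2 (z=14.1): some=0.26, medium=0.91; AND[a·b] → w = 0.2366
R3 (z=9.0): low=0.50, some=0.26; AND[a·b] → w = 0.1300
R4 (z=-9.0): heavy=0.97, low=0.50; AND[a·b] → w = 0.4850
Weighted average = (0.9100·17.0 + 0.2366·14.1 + 0.1300·9.0 + 0.4850·-9.0) / (0.9100 + 0.2366 + 0.1300 + 0.4850)
  = 15.6111 / 1.7616 = 8.862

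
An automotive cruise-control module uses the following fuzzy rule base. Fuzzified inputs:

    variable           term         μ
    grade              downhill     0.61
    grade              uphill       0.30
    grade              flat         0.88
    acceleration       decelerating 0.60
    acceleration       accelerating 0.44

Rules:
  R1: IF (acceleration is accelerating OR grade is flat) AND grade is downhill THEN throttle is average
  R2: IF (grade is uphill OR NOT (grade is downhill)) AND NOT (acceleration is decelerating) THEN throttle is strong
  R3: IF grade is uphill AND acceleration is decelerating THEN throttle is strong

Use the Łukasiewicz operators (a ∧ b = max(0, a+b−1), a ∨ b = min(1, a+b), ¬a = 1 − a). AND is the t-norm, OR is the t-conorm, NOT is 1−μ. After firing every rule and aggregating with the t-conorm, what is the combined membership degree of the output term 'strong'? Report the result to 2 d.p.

0.09

R1: (accelerating=0.44 OR flat=0.88) = 1.00; AND[max(0, a+b−1)] with downhill=0.61 → w = 0.61
R2: (uphill=0.30 OR ¬downhill=1−0.61=0.39) = 0.69; AND[max(0, a+b−1)] with ¬decelerating=1−0.60=0.40 → w = 0.09
R3: uphill=0.30, decelerating=0.60; AND[max(0, a+b−1)] → w = 0.00
Rules with consequent 'strong': {R2, R3} → strengths 0.09, 0.00
Aggregate via t-conorm [min(1, a+b)]: 0.09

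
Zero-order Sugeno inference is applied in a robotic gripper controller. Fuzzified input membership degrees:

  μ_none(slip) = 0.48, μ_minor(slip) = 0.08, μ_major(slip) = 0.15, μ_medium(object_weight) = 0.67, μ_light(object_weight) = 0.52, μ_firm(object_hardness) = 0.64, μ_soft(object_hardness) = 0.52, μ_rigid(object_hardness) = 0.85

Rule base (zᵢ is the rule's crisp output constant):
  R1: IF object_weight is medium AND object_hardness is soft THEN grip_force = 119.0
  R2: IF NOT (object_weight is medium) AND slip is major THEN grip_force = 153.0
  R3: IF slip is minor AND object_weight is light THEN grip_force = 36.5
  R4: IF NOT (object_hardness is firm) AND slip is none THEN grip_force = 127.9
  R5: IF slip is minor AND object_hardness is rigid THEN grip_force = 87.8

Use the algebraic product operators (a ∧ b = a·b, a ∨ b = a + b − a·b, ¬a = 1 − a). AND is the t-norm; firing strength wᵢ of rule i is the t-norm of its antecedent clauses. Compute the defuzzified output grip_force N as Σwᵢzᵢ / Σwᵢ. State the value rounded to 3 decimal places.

R1 (z=119.0): medium=0.67, soft=0.52; AND[a·b] → w = 0.3484
R2 (z=153.0): ¬medium=1−0.67=0.33, major=0.15; AND[a·b] → w = 0.0495
R3 (z=36.5): minor=0.08, light=0.52; AND[a·b] → w = 0.0416
R4 (z=127.9): ¬firm=1−0.64=0.36, none=0.48; AND[a·b] → w = 0.1728
R5 (z=87.8): minor=0.08, rigid=0.85; AND[a·b] → w = 0.0680
Weighted average = (0.3484·119.0 + 0.0495·153.0 + 0.0416·36.5 + 0.1728·127.9 + 0.0680·87.8) / (0.3484 + 0.0495 + 0.0416 + 0.1728 + 0.0680)
  = 78.6230 / 0.6803 = 115.571

115.571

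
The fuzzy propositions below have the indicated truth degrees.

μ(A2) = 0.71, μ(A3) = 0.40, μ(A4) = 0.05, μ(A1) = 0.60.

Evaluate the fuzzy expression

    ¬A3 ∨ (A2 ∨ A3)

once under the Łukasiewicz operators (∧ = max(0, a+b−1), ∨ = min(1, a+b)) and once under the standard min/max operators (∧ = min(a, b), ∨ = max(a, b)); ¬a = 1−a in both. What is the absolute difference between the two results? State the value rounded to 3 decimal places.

0.290

Under Łukasiewicz:
  ¬A3 = 1 − 0.40 = 0.60
  A2 ∨ A3 = min(1, a+b) on (0.71, 0.40) = 1.00
  ¬A3 ∨ (A2 ∨ A3) = min(1, a+b) on (0.60, 1.00) = 1.00
  → value = 1.0000
Under standard min/max:
  ¬A3 = 1 − 0.40 = 0.60
  A2 ∨ A3 = max(a, b) on (0.71, 0.40) = 0.71
  ¬A3 ∨ (A2 ∨ A3) = max(a, b) on (0.60, 0.71) = 0.71
  → value = 0.7100
|1.0000 − 0.7100| = 0.290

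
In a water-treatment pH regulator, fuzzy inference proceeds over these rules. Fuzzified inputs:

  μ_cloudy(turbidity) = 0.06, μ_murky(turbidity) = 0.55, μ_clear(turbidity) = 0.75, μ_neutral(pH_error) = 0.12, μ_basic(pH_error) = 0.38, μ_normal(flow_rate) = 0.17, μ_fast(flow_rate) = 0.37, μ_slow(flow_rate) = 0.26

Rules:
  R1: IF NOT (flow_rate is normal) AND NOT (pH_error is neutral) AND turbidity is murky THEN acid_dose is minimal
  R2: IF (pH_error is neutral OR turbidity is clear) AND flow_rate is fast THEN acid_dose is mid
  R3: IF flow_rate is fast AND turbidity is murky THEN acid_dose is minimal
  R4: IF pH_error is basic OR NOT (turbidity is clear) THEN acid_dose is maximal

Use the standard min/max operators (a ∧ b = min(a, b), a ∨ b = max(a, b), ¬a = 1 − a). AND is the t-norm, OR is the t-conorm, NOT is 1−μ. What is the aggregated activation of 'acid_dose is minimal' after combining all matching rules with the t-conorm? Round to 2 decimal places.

0.55

R1: ¬normal=1−0.17=0.83, ¬neutral=1−0.12=0.88, murky=0.55; AND[min(a, b)] → w = 0.55
R2: (neutral=0.12 OR clear=0.75) = 0.75; AND[min(a, b)] with fast=0.37 → w = 0.37
R3: fast=0.37, murky=0.55; AND[min(a, b)] → w = 0.37
R4: basic=0.38, ¬clear=1−0.75=0.25; OR[max(a, b)] → w = 0.38
Rules with consequent 'minimal': {R1, R3} → strengths 0.55, 0.37
Aggregate via t-conorm [max(a, b)]: 0.55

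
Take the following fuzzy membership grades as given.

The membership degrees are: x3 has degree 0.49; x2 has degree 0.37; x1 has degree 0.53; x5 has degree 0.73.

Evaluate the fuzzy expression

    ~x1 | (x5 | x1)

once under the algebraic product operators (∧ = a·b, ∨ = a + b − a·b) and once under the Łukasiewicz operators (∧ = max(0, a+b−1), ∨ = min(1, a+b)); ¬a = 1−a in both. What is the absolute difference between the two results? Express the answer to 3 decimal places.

Under algebraic product:
  ~x1 = 1 − 0.5300 = 0.4700
  x5 | x1 = a + b − a·b on (0.7300, 0.5300) = 0.8731
  ~x1 | (x5 | x1) = a + b − a·b on (0.4700, 0.8731) = 0.9327
  → value = 0.9327
Under Łukasiewicz:
  ~x1 = 1 − 0.53 = 0.47
  x5 | x1 = min(1, a+b) on (0.73, 0.53) = 1.00
  ~x1 | (x5 | x1) = min(1, a+b) on (0.47, 1.00) = 1.00
  → value = 1.0000
|0.9327 − 1.0000| = 0.067

0.067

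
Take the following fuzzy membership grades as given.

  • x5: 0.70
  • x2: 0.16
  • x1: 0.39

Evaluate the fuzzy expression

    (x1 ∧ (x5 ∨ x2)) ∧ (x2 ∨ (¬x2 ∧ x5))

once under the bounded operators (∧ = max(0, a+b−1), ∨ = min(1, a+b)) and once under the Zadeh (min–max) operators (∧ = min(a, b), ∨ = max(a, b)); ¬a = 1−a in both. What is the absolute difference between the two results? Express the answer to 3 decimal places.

0.390

Under bounded:
  x5 ∨ x2 = min(1, a+b) on (0.70, 0.16) = 0.86
  x1 ∧ (x5 ∨ x2) = max(0, a+b−1) on (0.39, 0.86) = 0.25
  ¬x2 = 1 − 0.16 = 0.84
  ¬x2 ∧ x5 = max(0, a+b−1) on (0.84, 0.70) = 0.54
  x2 ∨ (¬x2 ∧ x5) = min(1, a+b) on (0.16, 0.54) = 0.70
  (x1 ∧ (x5 ∨ x2)) ∧ (x2 ∨ (¬x2 ∧ x5)) = max(0, a+b−1) on (0.25, 0.70) = 0.00
  → value = 0.0000
Under Zadeh (min–max):
  x5 ∨ x2 = max(a, b) on (0.70, 0.16) = 0.70
  x1 ∧ (x5 ∨ x2) = min(a, b) on (0.39, 0.70) = 0.39
  ¬x2 = 1 − 0.16 = 0.84
  ¬x2 ∧ x5 = min(a, b) on (0.84, 0.70) = 0.70
  x2 ∨ (¬x2 ∧ x5) = max(a, b) on (0.16, 0.70) = 0.70
  (x1 ∧ (x5 ∨ x2)) ∧ (x2 ∨ (¬x2 ∧ x5)) = min(a, b) on (0.39, 0.70) = 0.39
  → value = 0.3900
|0.0000 − 0.3900| = 0.390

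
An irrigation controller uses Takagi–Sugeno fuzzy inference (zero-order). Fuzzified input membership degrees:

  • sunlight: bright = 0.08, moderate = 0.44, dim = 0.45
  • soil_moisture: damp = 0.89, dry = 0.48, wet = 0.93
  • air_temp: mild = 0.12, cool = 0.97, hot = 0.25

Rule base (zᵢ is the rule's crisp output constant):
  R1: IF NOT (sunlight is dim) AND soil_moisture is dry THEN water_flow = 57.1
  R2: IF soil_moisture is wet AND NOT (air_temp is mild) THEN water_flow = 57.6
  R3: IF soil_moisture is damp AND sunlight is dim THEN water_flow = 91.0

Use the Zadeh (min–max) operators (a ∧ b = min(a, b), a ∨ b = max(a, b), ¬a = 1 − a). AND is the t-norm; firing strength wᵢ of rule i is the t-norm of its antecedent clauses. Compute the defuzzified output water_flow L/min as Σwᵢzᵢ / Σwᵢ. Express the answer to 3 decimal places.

R1 (z=57.1): ¬dim=1−0.45=0.55, dry=0.48; AND[min(a, b)] → w = 0.48
R2 (z=57.6): wet=0.93, ¬mild=1−0.12=0.88; AND[min(a, b)] → w = 0.88
R3 (z=91.0): damp=0.89, dim=0.45; AND[min(a, b)] → w = 0.45
Weighted average = (0.48·57.1 + 0.88·57.6 + 0.45·91.0) / (0.48 + 0.88 + 0.45)
  = 119.0460 / 1.8100 = 65.771

65.771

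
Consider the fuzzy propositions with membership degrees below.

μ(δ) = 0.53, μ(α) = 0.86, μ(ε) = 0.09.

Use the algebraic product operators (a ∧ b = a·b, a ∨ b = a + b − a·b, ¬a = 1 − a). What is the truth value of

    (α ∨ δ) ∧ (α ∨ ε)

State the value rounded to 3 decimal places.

0.815

α ∨ δ = a + b − a·b on (0.8600, 0.5300) = 0.9342
α ∨ ε = a + b − a·b on (0.8600, 0.0900) = 0.8726
(α ∨ δ) ∧ (α ∨ ε) = a·b on (0.9342, 0.8726) = 0.8152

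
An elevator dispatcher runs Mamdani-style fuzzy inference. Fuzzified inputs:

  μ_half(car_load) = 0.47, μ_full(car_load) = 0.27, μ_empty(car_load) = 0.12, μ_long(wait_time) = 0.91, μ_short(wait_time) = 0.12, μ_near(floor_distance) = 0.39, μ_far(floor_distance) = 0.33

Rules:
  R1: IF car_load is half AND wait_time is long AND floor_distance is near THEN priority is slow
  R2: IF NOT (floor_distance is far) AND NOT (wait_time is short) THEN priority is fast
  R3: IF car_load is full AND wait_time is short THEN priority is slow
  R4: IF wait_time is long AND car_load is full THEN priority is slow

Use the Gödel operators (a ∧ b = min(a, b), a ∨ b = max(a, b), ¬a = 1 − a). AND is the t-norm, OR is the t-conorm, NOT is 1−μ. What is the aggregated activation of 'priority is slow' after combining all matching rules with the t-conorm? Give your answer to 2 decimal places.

0.39

R1: half=0.47, long=0.91, near=0.39; AND[min(a, b)] → w = 0.39
R2: ¬far=1−0.33=0.67, ¬short=1−0.12=0.88; AND[min(a, b)] → w = 0.67
R3: full=0.27, short=0.12; AND[min(a, b)] → w = 0.12
R4: long=0.91, full=0.27; AND[min(a, b)] → w = 0.27
Rules with consequent 'slow': {R1, R3, R4} → strengths 0.39, 0.12, 0.27
Aggregate via t-conorm [max(a, b)]: 0.39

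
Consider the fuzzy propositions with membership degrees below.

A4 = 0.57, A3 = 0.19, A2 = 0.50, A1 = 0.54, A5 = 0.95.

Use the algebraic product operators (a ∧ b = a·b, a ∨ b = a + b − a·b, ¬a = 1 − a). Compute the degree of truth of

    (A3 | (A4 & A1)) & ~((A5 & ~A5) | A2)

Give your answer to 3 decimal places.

0.209

A4 & A1 = a·b on (0.5700, 0.5400) = 0.3078
A3 | (A4 & A1) = a + b − a·b on (0.1900, 0.3078) = 0.4393
~A5 = 1 − 0.9500 = 0.0500
A5 & ~A5 = a·b on (0.9500, 0.0500) = 0.0475
(A5 & ~A5) | A2 = a + b − a·b on (0.0475, 0.5000) = 0.5238
~((A5 & ~A5) | A2) = 1 − 0.5238 = 0.4762
(A3 | (A4 & A1)) & ~((A5 & ~A5) | A2) = a·b on (0.4393, 0.4762) = 0.2092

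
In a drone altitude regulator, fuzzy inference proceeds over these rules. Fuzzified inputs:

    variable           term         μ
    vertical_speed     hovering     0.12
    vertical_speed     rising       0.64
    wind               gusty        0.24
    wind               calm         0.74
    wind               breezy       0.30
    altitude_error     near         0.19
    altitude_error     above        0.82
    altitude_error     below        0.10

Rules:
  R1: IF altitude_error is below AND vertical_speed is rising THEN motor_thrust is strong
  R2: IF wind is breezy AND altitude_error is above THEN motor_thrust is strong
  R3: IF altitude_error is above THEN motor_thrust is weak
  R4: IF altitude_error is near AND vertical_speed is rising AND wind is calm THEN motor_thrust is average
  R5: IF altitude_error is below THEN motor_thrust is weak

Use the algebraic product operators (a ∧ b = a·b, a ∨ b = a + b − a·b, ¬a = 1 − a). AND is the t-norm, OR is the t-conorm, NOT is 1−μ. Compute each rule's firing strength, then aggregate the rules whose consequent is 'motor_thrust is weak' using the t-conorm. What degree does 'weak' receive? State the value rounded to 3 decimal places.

R1: below=0.10, rising=0.64; AND[a·b] → w = 0.0640
R2: breezy=0.30, above=0.82; AND[a·b] → w = 0.2460
R3: above=0.82 → w = 0.8200
R4: near=0.19, rising=0.64, calm=0.74; AND[a·b] → w = 0.0900
R5: below=0.10 → w = 0.1000
Rules with consequent 'weak': {R3, R5} → strengths 0.8200, 0.1000
Aggregate via t-conorm [a + b − a·b]: 0.8380

0.838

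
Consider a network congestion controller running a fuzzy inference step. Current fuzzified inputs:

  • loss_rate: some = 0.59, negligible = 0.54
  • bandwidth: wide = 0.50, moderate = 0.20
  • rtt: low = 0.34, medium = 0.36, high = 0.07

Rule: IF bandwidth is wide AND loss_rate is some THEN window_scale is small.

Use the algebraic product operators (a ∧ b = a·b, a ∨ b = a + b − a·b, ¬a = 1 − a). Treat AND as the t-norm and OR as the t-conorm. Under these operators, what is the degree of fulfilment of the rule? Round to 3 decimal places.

firing strength: wide=0.50, some=0.59; AND[a·b] → w = 0.2950

0.295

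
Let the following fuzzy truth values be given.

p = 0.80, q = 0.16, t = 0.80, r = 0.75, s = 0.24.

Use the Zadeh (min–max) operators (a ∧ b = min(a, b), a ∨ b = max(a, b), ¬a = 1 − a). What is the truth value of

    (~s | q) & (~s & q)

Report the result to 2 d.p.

~s = 1 − 0.24 = 0.76
~s | q = max(a, b) on (0.76, 0.16) = 0.76
~s = 1 − 0.24 = 0.76
~s & q = min(a, b) on (0.76, 0.16) = 0.16
(~s | q) & (~s & q) = min(a, b) on (0.76, 0.16) = 0.16

0.16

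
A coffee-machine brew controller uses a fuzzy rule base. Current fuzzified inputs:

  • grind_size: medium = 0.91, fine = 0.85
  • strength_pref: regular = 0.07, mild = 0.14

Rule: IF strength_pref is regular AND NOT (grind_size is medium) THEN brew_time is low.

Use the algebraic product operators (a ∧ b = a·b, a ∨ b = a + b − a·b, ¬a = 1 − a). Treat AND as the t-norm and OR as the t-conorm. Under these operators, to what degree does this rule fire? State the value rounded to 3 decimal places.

firing strength: regular=0.07, ¬medium=1−0.91=0.09; AND[a·b] → w = 0.0063

0.006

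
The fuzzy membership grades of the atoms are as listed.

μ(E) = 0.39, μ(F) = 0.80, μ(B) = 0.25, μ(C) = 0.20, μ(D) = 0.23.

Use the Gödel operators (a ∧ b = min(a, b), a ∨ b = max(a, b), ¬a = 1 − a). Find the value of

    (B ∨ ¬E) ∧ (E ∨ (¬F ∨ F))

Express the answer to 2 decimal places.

¬E = 1 − 0.39 = 0.61
B ∨ ¬E = max(a, b) on (0.25, 0.61) = 0.61
¬F = 1 − 0.80 = 0.20
¬F ∨ F = max(a, b) on (0.20, 0.80) = 0.80
E ∨ (¬F ∨ F) = max(a, b) on (0.39, 0.80) = 0.80
(B ∨ ¬E) ∧ (E ∨ (¬F ∨ F)) = min(a, b) on (0.61, 0.80) = 0.61

0.61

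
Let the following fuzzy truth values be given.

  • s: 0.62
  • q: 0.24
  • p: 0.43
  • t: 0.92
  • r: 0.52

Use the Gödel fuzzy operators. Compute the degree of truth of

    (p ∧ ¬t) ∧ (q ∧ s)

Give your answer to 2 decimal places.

¬t = 1 − 0.92 = 0.08
p ∧ ¬t = min(a, b) on (0.43, 0.08) = 0.08
q ∧ s = min(a, b) on (0.24, 0.62) = 0.24
(p ∧ ¬t) ∧ (q ∧ s) = min(a, b) on (0.08, 0.24) = 0.08

0.08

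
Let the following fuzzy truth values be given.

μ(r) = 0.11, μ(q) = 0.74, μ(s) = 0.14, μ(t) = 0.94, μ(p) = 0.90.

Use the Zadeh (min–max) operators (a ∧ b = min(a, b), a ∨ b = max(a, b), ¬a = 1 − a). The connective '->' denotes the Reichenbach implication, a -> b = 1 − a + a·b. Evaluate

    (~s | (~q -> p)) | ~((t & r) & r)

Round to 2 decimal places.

~s = 1 − 0.14 = 0.86
~q = 1 − 0.74 = 0.26
~q -> p  [Reichenbach: 1 − a + a·b] with a=0.26, b=0.90 → 0.97
~s | (~q -> p) = max(a, b) on (0.86, 0.97) = 0.97
t & r = min(a, b) on (0.94, 0.11) = 0.11
(t & r) & r = min(a, b) on (0.11, 0.11) = 0.11
~((t & r) & r) = 1 − 0.11 = 0.89
(~s | (~q -> p)) | ~((t & r) & r) = max(a, b) on (0.97, 0.89) = 0.97

0.97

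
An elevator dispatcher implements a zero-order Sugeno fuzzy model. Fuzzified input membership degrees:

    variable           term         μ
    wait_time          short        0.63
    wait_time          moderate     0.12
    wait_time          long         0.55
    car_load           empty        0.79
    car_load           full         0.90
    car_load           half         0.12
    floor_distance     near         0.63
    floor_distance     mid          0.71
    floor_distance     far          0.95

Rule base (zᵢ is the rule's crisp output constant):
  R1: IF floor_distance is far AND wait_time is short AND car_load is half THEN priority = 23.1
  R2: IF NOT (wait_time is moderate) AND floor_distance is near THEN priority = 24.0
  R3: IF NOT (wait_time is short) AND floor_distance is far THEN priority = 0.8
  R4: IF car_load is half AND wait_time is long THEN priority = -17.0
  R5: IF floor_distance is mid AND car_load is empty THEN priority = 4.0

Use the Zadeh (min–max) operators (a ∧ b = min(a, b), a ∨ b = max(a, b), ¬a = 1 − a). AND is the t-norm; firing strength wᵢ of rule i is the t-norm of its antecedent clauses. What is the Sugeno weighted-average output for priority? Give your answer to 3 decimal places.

9.737

R1 (z=23.1): far=0.95, short=0.63, half=0.12; AND[min(a, b)] → w = 0.12
R2 (z=24.0): ¬moderate=1−0.12=0.88, near=0.63; AND[min(a, b)] → w = 0.63
R3 (z=0.8): ¬short=1−0.63=0.37, far=0.95; AND[min(a, b)] → w = 0.37
R4 (z=-17.0): half=0.12, long=0.55; AND[min(a, b)] → w = 0.12
R5 (z=4.0): mid=0.71, empty=0.79; AND[min(a, b)] → w = 0.71
Weighted average = (0.12·23.1 + 0.63·24.0 + 0.37·0.8 + 0.12·-17.0 + 0.71·4.0) / (0.12 + 0.63 + 0.37 + 0.12 + 0.71)
  = 18.9880 / 1.9500 = 9.737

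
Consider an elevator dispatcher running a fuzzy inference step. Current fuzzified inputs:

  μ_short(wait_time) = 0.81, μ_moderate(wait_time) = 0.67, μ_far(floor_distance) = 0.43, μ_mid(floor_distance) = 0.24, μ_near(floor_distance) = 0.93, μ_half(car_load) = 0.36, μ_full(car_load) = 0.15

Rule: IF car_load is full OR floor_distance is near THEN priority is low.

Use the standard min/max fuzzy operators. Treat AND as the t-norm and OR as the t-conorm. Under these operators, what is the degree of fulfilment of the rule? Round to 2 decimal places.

firing strength: full=0.15, near=0.93; OR[max(a, b)] → w = 0.93

0.93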